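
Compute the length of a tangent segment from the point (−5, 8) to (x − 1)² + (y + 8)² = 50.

11√2

With centre O = (1, −8), |OP|² = 292 and r² = 50.
By the tangent–radius right angle, tangent length = √(|PO|² − r²) = √242 = 11√2.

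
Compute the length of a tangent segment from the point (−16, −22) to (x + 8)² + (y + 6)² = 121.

The centre is (−8, −6) and r = 11. The square of the distance from P to the centre is 64 + 256 = 320.
Power of the point: PT² = |PO|² − r² = 199, so PT = √199.

√199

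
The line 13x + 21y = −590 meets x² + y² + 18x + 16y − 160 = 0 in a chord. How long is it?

The distance from (−9, −8) to the line is 305/√610, and r² = 305.
Half the chord is √(r² − d²) = √(305/2), so the full chord is √610.

√610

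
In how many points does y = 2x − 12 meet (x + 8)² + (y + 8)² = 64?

d² = (2·(−8) − 1·(−8) − (12))²/5 = 80; r² = 64.
Since d² > r², the line lies outside the circle.

0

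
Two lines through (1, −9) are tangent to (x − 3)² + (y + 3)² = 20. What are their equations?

x − 2y = 19 and 2x + y = −7

Let a tangent through (1, −9) have slope m. Its distance from (3, −3) must equal 2√5:
[m·(2) − (6)]² = 20(m² + 1)
2m² + 3m − 2 = 0, so m = 1/2 or m = −2.
With m = 1/2: x − 2y = 19. With m = −2: 2x + y = −7.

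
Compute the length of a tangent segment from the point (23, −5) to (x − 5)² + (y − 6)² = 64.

√381

With centre O = (5, 6), |OP|² = 445 and r² = 64.
By the tangent–radius right angle, tangent length = √(|PO|² − r²) = √381.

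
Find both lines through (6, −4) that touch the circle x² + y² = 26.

5x + y = 26 and x − 5y = 26

Write the tangent as mx − y + (−4 − m·(6)) = 0 and set its distance from the centre to √26:
(−6m − (4))² = 26(m² + 1)
5m² + 24m − 5 = 0, so m = −5 or m = 1/5.
With m = −5: 5x + y = 26. With m = 1/5: x − 5y = 26.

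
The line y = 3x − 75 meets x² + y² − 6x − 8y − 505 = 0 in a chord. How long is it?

Substitute y = 3x − 75:
10x² − 480x + 5720 = 0  ⟹  x² − 48x + 572 = 0
x = 26 or x = 22, giving (26, 3) and (22, −9).
|(26, 3) − (22, −9)| = √((4)² + (12)²) = 4√10.

4√10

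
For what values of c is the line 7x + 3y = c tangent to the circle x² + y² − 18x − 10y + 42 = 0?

Tangency holds when the distance from the centre (9, 5) to the line equals the radius 8:
|7·9 + 3·5 − c| / √58 = 8
|c − (78)| = 8√58.

c = 78 ± 8√58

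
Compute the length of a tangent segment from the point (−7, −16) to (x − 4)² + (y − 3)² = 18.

4√29

Centre (4, 3), r² = 18. |PO|² = (−11)² + (−19)² = 482.
By the tangent–radius right angle, tangent length = √(|PO|² − r²) = √464 = 4√29.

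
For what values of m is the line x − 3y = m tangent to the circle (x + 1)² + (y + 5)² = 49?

The line touches the circle iff its distance from (−1, −5) is 7:
|1·(−1) − 3·(−5) − m| / √10 = 7
|m − (14)| = 7√10.

m = 14 ± 7√10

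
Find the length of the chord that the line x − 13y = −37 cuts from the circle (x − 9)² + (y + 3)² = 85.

√170

The distance from (9, −3) to the line is 85/√170, and r² = 85.
Chord = 2√(r² − d²) = 2·√(85/2) = √170.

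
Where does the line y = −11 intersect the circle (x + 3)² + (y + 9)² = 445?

Substitute y = −11:
x² + 6x − 432 = 0
x = 18 or x = −24, giving (18, −11) and (−24, −11).

(−24, −11) and (18, −11)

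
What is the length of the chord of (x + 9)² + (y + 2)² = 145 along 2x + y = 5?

4√5

The distance from (−9, −2) to the line is 25/√5, and r² = 145.
Chord = 2√(r² − d²) = 2·√(20) = 4√5.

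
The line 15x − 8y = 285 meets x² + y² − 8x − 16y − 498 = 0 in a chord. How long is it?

Substitute y = (−285 + 15x)/8:
289x² − 10982x + 85833 = 0  ⟹  x² − 38x + 297 = 0
x = 27 or x = 11, giving (27, 15) and (11, −15).
Chord length = distance between (27, 15) and (11, −15) = √1156 = 34.

34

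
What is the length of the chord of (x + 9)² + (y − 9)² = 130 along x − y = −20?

16√2

Centre (−9, 9), r² = 130. Perpendicular distance d from centre to line = |2| / √2 = 2/√2.
Half the chord is √(r² − d²) = √(128), so the full chord is 16√2.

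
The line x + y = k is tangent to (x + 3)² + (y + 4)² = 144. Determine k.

k = −7 ± 12√2

For a tangent, require d(centre, line) = r = 12.
|1·(−3) + 1·(−4) − k| / √2 = 12
|k − (−7)| = 12√2.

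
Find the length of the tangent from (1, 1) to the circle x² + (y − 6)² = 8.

3√2

The centre is (0, 6) and r = 2√2. The square of the distance from P to the centre is 1 + 25 = 26.
Power of the point: PT² = |PO|² − r² = 18, so PT = 3√2.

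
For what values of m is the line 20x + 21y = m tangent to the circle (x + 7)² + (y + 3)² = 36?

m = −377 or m = −29

For a tangent, require d(centre, line) = r = 6.
|20·(−7) + 21·(−3) − m| / √841 = 6
|m − (−203)| = 6·29, so m = −29 or m = −377.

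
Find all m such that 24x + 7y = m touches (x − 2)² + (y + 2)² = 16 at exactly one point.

m = −66 or m = 134

The line touches the circle iff its distance from (2, −2) is 4:
|24·2 + 7·(−2) − m| / √625 = 4
|m − (34)| = 4·25, so m = 134 or m = −66.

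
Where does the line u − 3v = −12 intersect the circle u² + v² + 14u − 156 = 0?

Substitute v = (12 + u)/3:
10u² + 150u − 1260 = 0  ⟹  u² + 15u − 126 = 0
u = 6 or u = −21, giving (6, 6) and (−21, −3).

(−21, −3) and (6, 6)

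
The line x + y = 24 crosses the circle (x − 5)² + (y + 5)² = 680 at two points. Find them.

Express y = −x + 24 and substitute into the circle:
2x² − 68x + 186 = 0  ⟹  x² − 34x + 93 = 0
x = 31 or x = 3, giving (31, −7) and (3, 21).

(3, 21) and (31, −7)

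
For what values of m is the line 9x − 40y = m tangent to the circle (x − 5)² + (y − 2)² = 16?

For a tangent, require d(centre, line) = r = 4.
|9·5 − 40·2 − m| / √1681 = 4
|m − (−35)| = 4·41, so m = 129 or m = −199.

m = −199 or m = 129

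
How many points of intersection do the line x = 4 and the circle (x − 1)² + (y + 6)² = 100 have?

Centre (1, −6), r² = 100. Distance² from centre to line = (−3)² = 9.
Since d² < r², the line cuts the circle twice.

2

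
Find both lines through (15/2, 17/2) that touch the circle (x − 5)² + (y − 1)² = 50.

A line y − (17/2) = m(x − (15/2)) is tangent when its distance from (5, 1) is 5√2:
(−5/2m − (−15/2))² = 50(m² + 1)
7m² + 6m − 1 = 0, so m = −1 or m = 1/7.
With m = −1: x + y = 16. With m = 1/7: x − 7y = −52.

x + y = 16 and x − 7y = −52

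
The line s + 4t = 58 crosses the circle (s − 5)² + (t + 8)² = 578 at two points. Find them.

(−2, 15) and (22, 9)

Express t = (58 − s)/4 and substitute into the circle:
17s² − 340s − 748 = 0  ⟹  s² − 20s − 44 = 0
s = 22 or s = −2, giving (22, 9) and (−2, 15).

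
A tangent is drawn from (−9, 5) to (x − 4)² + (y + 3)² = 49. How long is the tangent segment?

2√46

With centre O = (4, −3), |OP|² = 233 and r² = 49.
By the tangent–radius right angle, tangent length = √(|PO|² − r²) = √184 = 2√46.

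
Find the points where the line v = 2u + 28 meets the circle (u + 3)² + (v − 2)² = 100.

(−13, 2) and (−9, 10)

Express v = 2u + 28 and substitute into the circle:
5u² + 110u + 585 = 0  ⟹  u² + 22u + 117 = 0
u = −9 or u = −13, giving (−9, 10) and (−13, 2).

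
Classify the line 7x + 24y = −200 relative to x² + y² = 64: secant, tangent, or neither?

Centre (0, 0), r² = 64. Distance² from centre to line = (200)²/625 = 64.
Since d² = r², the line is tangent.

tangent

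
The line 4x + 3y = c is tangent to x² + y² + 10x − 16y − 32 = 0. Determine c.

The line touches the circle iff its distance from (−5, 8) is 11:
|4·(−5) + 3·8 − c| / √25 = 11
|c − (4)| = 11·5, so c = 59 or c = −51.

c = −51 or c = 59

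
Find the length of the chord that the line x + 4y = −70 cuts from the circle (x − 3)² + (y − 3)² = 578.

6√17

From the line, y = (−70 − x)/4. Substituting:
17x² + 68x − 2380 = 0  ⟹  x² + 4x − 140 = 0
x = 10 or x = −14, giving (10, −20) and (−14, −14).
|(10, −20) − (−14, −14)| = √((24)² + (−6)²) = 6√17.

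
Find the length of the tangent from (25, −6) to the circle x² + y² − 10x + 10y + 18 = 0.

With centre O = (5, −5), |OP|² = 401 and r² = 32.
The tangent meets the radius at right angles, so tangent² = |PO|² − r² = 401 − 32 = 369.

3√41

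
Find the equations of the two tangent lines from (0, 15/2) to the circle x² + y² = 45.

Let a tangent through (0, 15/2) have slope m. Its distance from (0, 0) must equal 3√5:
(0m − (−15/2))² = 45(m² + 1)
4m² − 1 = 0, so m = 1/2 or m = −1/2.
Through (0, 15/2) these give x − 2y = −15 and x + 2y = 15.

x − 2y = −15 and x + 2y = 15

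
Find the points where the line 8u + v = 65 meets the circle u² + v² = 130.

Substitute v = −8u + 65:
65u² − 1040u + 4095 = 0  ⟹  u² − 16u + 63 = 0
u = 9 or u = 7, giving (9, −7) and (7, 9).

(7, 9) and (9, −7)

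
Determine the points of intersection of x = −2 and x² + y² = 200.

(−2, −14) and (−2, 14)

The line gives x = −2. Substituting into the circle:
y² − 196 = 0
y = 14 or y = −14, giving (−2, 14) and (−2, −14).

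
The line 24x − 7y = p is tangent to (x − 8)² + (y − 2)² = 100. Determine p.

p = −72 or p = 428

For a tangent, require d(centre, line) = r = 10.
|24·8 − 7·2 − p| / √625 = 10
|p − (178)| = 10·25, so p = 428 or p = −72.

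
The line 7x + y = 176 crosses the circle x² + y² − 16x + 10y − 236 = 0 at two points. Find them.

From the line, y = −7x + 176. Substituting:
50x² − 2550x + 32500 = 0  ⟹  x² − 51x + 650 = 0
x = 26 or x = 25, giving (26, −6) and (25, 1).

(25, 1) and (26, −6)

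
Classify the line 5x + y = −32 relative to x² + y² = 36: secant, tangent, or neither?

neither

Substituting the line into the circle gives 26x² + 320x + 988 = 0.
Δ = 102400 − 102752 = −352.
No real roots: the line does not meet the circle.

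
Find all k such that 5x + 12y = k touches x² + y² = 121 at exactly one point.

k = −143 or k = 143

For a tangent, require d(centre, line) = r = 11.
|5·0 + 12·0 − k| / √169 = 11
|k| = 11·13, so k = 143 or k = −143.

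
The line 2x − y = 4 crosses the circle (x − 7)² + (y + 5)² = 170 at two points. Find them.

(−4, −12) and (6, 8)

Substitute y = 2x − 4:
5x² − 10x − 120 = 0  ⟹  x² − 2x − 24 = 0
x = 6 or x = −4, giving (6, 8) and (−4, −12).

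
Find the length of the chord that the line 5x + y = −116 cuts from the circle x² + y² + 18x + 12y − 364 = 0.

7√26

From the line, y = −5x − 116. Substituting:
26x² + 1118x + 11700 = 0  ⟹  x² + 43x + 450 = 0
x = −18 or x = −25, giving (−18, −26) and (−25, 9).
|(−18, −26) − (−25, 9)| = √((7)² + (−35)²) = 7√26.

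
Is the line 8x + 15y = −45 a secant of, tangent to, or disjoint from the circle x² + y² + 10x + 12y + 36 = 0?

tangent

Substituting the line into the circle gives 289x² + 1530x + 2025 = 0.
Discriminant = (1530)² − 4·289·(2025) = 0.
A repeated root: the line is tangent.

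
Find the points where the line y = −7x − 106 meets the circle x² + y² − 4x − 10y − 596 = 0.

(−18, 20) and (−13, −15)

Express y = −7x − 106 and substitute into the circle:
50x² + 1550x + 11700 = 0  ⟹  x² + 31x + 234 = 0
x = −13 or x = −18, giving (−13, −15) and (−18, 20).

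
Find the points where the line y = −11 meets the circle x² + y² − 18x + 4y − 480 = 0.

Express y = −11 and substitute into the circle:
x² − 18x − 403 = 0
x = 31 or x = −13, giving (31, −11) and (−13, −11).

(−13, −11) and (31, −11)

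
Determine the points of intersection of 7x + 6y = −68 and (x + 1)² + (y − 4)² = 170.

Express y = (−68 − 7x)/6 and substitute into the circle:
85x² + 1360x + 2380 = 0  ⟹  x² + 16x + 28 = 0
x = −2 or x = −14, giving (−2, −9) and (−14, 5).

(−14, 5) and (−2, −9)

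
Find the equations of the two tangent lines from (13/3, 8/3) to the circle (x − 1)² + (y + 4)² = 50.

A line y − (8/3) = m(x − (13/3)) is tangent when its distance from (1, −4) is 5√2:
[m·(−10/3) − (−20/3)]² = 50(m² + 1)
7m² + 8m + 1 = 0, so m = −1/7 or m = −1.
With m = −1/7: x + 7y = 23. With m = −1: x + y = 7.

x + 7y = 23 and x + y = 7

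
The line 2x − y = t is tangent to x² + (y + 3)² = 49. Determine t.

t = 3 ± 7√5

For a tangent, require d(centre, line) = r = 7.
|2·0 − 1·(−3) − t| / √5 = 7
|t − (3)| = 7√5.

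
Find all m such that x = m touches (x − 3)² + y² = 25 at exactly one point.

m = −2 or m = 8

The line touches the circle iff its distance from (3, 0) is 5:
|1·3 + 0·0 − m| / √1 = 5
|m − (3)| = 5, so m = 8 or m = −2.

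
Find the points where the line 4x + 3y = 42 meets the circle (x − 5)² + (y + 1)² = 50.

(6, 6) and (12, −2)

Express y = (42 − 4x)/3 and substitute into the circle:
25x² − 450x + 1800 = 0  ⟹  x² − 18x + 72 = 0
x = 12 or x = 6, giving (12, −2) and (6, 6).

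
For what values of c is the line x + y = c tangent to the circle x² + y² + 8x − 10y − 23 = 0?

c = 1 ± 8√2

For a tangent, require d(centre, line) = r = 8.
|1·(−4) + 1·5 − c| / √2 = 8
|c − (1)| = 8√2.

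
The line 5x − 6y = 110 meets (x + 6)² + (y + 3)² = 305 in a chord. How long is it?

The distance from (−6, −3) to the line is 122/√61, and r² = 305.
Half the chord is √(r² − d²) = √(61), so the full chord is 2√61.

2√61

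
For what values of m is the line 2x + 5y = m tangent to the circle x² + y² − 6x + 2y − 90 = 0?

The line touches the circle iff its distance from (3, −1) is 10:
|2·3 + 5·(−1) − m| / √29 = 10
|m − (1)| = 10√29.

m = 1 ± 10√29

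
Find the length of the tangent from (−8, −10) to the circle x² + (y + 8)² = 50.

Centre (0, −8), r² = 50. |PO|² = (−8)² + (−2)² = 68.
The tangent meets the radius at right angles, so tangent² = |PO|² − r² = 68 − 50 = 18.

3√2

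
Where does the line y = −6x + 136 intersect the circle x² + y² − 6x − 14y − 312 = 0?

(20, 16) and (22, 4)

From the line, y = −6x + 136. Substituting:
37x² − 1554x + 16280 = 0  ⟹  x² − 42x + 440 = 0
x = 22 or x = 20, giving (22, 4) and (20, 16).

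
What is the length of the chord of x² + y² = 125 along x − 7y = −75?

5√2

The distance from (0, 0) to the line is 75/√50, and r² = 125.
Half the chord is √(r² − d²) = √(25/2), so the full chord is 5√2.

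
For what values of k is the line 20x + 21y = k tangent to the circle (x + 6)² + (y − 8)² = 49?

k = −155 or k = 251

For a tangent, require d(centre, line) = r = 7.
|20·(−6) + 21·8 − k| / √841 = 7
|k − (48)| = 7·29, so k = 251 or k = −155.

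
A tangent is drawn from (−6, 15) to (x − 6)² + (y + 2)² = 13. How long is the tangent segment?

The centre is (6, −2) and r = √13. The square of the distance from P to the centre is 144 + 289 = 433.
The tangent meets the radius at right angles, so tangent² = |PO|² − r² = 433 − 13 = 420.

2√105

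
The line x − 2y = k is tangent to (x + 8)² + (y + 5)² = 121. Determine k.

k = 2 ± 11√5

The line touches the circle iff its distance from (−8, −5) is 11:
|1·(−8) − 2·(−5) − k| / √5 = 11
|k − (2)| = 11√5.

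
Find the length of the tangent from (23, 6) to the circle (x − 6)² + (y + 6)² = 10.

3√47

With centre O = (6, −6), |OP|² = 433 and r² = 10.
The tangent meets the radius at right angles, so tangent² = |PO|² − r² = 433 − 10 = 423.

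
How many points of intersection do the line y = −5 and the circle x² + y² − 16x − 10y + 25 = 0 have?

0

Substituting the line into the circle gives x² − 16x + 100 = 0.
Δ = 256 − 400 = −144.
No real roots: the line does not meet the circle.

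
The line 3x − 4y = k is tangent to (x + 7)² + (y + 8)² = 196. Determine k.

k = −59 or k = 81

For a tangent, require d(centre, line) = r = 14.
|3·(−7) − 4·(−8) − k| / √25 = 14
|k − (11)| = 14·5, so k = 81 or k = −59.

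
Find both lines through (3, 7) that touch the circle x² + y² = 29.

A line y − (7) = m(x − (3)) is tangent when its distance from (0, 0) is √29:
[m·(−3) − (−7)]² = 29(m² + 1)
10m² + 21m − 10 = 0, so m = −5/2 or m = 2/5.
With m = −5/2: 5x + 2y = 29. With m = 2/5: 2x − 5y = −29.

5x + 2y = 29 and 2x − 5y = −29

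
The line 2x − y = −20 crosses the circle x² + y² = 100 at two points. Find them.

(−10, 0) and (−6, 8)

Express y = 2x + 20 and substitute into the circle:
5x² + 80x + 300 = 0  ⟹  x² + 16x + 60 = 0
x = −6 or x = −10, giving (−6, 8) and (−10, 0).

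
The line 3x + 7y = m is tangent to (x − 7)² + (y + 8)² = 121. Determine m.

Tangency holds when the distance from the centre (7, −8) to the line equals the radius 11:
|3·7 + 7·(−8) − m| / √58 = 11
|m − (−35)| = 11√58.

m = −35 ± 11√58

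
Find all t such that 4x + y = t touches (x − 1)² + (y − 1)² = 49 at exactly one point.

Tangency holds when the distance from the centre (1, 1) to the line equals the radius 7:
|4·1 + 1·1 − t| / √17 = 7
|t − (5)| = 7√17.

t = 5 ± 7√17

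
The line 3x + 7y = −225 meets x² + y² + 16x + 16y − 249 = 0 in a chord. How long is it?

The distance from (−8, −8) to the line is 145/√58, and r² = 377.
Chord = 2√(r² − d²) = 2·√(29/2) = √58.

√58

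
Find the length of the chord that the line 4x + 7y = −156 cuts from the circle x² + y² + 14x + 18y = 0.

The distance from (−7, −9) to the line is 65/√65, and r² = 130.
Half the chord is √(r² − d²) = √(65), so the full chord is 2√65.

2√65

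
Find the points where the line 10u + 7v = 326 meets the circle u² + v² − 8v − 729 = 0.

Express v = (326 − 10u)/7 and substitute into the circle:
149u² − 5960u + 52299 = 0  ⟹  u² − 40u + 351 = 0
u = 27 or u = 13, giving (27, 8) and (13, 28).

(13, 28) and (27, 8)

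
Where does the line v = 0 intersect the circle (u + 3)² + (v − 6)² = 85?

(−10, 0) and (4, 0)

Substitute v = 0:
u² + 6u − 40 = 0
u = 4 or u = −10, giving (4, 0) and (−10, 0).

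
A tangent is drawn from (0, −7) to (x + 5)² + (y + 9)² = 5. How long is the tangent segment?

Centre (−5, −9), r² = 5. |PO|² = (5)² + (2)² = 29.
The tangent meets the radius at right angles, so tangent² = |PO|² − r² = 29 − 5 = 24.

2√6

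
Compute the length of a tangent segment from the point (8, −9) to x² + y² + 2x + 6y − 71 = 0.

With centre O = (−1, −3), |OP|² = 117 and r² = 81.
Power of the point: PT² = |PO|² − r² = 36, so PT = 6.

6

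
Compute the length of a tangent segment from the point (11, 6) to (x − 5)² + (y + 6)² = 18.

9√2

Centre (5, −6), r² = 18. |PO|² = (6)² + (12)² = 180.
By the tangent–radius right angle, tangent length = √(|PO|² − r²) = √162 = 9√2.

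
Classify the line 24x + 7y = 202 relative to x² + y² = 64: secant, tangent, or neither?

neither

Centre (0, 0), r² = 64. Distance² from centre to line = (−202)²/625 = 40804/625.
Since d² > r², the line lies outside the circle.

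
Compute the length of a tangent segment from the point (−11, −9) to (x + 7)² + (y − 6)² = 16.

15

Centre (−7, 6), r² = 16. |PO|² = (−4)² + (−15)² = 241.
By the tangent–radius right angle, tangent length = √(|PO|² − r²) = √225 = 15.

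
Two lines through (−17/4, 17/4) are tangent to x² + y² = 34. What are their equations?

A line y − (17/4) = m(x − (−17/4)) is tangent when its distance from (0, 0) is √34:
[m·(17/4) − (−17/4)]² = 34(m² + 1)
15m² − 34m + 15 = 0, so m = 5/3 or m = 3/5.
Through (−17/4, 17/4) these give 5x − 3y = −34 and 3x − 5y = −34.

5x − 3y = −34 and 3x − 5y = −34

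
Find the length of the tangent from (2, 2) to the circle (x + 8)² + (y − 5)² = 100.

With centre O = (−8, 5), |OP|² = 109 and r² = 100.
Power of the point: PT² = |PO|² − r² = 9, so PT = 3.

3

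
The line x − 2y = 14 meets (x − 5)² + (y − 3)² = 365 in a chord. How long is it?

Centre (5, 3), r² = 365. Perpendicular distance d from centre to line = |−15| / √5 = 15/√5.
Chord = 2√(r² − d²) = 2·√(320) = 16√5.

16√5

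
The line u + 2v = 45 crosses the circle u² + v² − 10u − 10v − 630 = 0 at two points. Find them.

Express v = (45 − u)/2 and substitute into the circle:
5u² − 110u − 1395 = 0  ⟹  u² − 22u − 279 = 0
u = 31 or u = −9, giving (31, 7) and (−9, 27).

(−9, 27) and (31, 7)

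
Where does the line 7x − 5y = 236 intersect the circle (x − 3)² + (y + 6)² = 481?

Substitute y = (−236 + 7x)/5:
74x² − 3034x + 30636 = 0  ⟹  x² − 41x + 414 = 0
x = 23 or x = 18, giving (23, −15) and (18, −22).

(18, −22) and (23, −15)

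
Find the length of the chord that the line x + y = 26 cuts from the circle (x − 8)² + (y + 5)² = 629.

27√2

The distance from (8, −5) to the line is 23/√2, and r² = 629.
Half the chord is √(r² − d²) = √(729/2), so the full chord is 27√2.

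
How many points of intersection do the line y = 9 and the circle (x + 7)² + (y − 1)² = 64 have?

1

Substituting the line into the circle gives x² + 14x + 49 = 0.
Discriminant = (14)² − 4·1·(49) = 0.
A repeated root: the line is tangent.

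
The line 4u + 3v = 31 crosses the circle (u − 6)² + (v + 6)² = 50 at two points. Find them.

(7, 1) and (13, −7)

From the line, v = (31 − 4u)/3. Substituting:
25u² − 500u + 2275 = 0  ⟹  u² − 20u + 91 = 0
u = 13 or u = 7, giving (13, −7) and (7, 1).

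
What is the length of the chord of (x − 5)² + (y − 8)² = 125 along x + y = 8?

15√2

From the line, y = −x + 8. Substituting:
2x² − 10x − 100 = 0  ⟹  x² − 5x − 50 = 0
x = 10 or x = −5, giving (10, −2) and (−5, 13).
Chord length = distance between (10, −2) and (−5, 13) = √450 = 15√2.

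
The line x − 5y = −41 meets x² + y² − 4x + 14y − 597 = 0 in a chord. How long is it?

The distance from (2, −7) to the line is 78/√26, and r² = 650.
Chord = 2√(r² − d²) = 2·√(416) = 8√26.

8√26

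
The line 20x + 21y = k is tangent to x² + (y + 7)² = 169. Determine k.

The line touches the circle iff its distance from (0, −7) is 13:
|20·0 + 21·(−7) − k| / √841 = 13
|k − (−147)| = 13·29, so k = 230 or k = −524.

k = −524 or k = 230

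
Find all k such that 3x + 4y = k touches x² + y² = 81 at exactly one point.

Tangency holds when the distance from the centre (0, 0) to the line equals the radius 9:
|3·0 + 4·0 − k| / √25 = 9
|k| = 9·5, so k = 45 or k = −45.

k = −45 or k = 45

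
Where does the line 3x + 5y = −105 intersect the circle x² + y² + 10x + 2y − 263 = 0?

Substitute y = (−105 − 3x)/5:
34x² + 850x + 3400 = 0  ⟹  x² + 25x + 100 = 0
x = −5 or x = −20, giving (−5, −18) and (−20, −9).

(−20, −9) and (−5, −18)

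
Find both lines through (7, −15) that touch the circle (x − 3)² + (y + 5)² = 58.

7x − 3y = 94 and 3x + 7y = −84

Write the tangent as mx − y + (−15 − m·(7)) = 0 and set its distance from the centre to √58:
[m·(−4) − (10)]² = 58(m² + 1)
21m² − 40m − 21 = 0, so m = 7/3 or m = −3/7.
With m = 7/3: 7x − 3y = 94. With m = −3/7: 3x + 7y = −84.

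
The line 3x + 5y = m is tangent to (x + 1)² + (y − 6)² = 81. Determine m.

m = 27 ± 9√34

The line touches the circle iff its distance from (−1, 6) is 9:
|3·(−1) + 5·6 − m| / √34 = 9
|m − (27)| = 9√34.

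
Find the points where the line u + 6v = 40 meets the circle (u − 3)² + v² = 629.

Express v = (40 − u)/6 and substitute into the circle:
37u² − 296u − 20720 = 0  ⟹  u² − 8u − 560 = 0
u = 28 or u = −20, giving (28, 2) and (−20, 10).

(−20, 10) and (28, 2)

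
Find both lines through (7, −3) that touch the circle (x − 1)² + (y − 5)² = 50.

Write the tangent as mx − y + (−3 − m·(7)) = 0 and set its distance from the centre to 5√2:
[m·(−6) − (8)]² = 50(m² + 1)
7m² − 48m − 7 = 0, so m = −1/7 or m = 7.
With m = −1/7: x + 7y = −14. With m = 7: 7x − y = 52.

x + 7y = −14 and 7x − y = 52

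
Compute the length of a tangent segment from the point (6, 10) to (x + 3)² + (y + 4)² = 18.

√259

Centre (−3, −4), r² = 18. |PO|² = (9)² + (14)² = 277.
By the tangent–radius right angle, tangent length = √(|PO|² − r²) = √259.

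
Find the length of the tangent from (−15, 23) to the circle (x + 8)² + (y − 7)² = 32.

Centre (−8, 7), r² = 32. |PO|² = (−7)² + (16)² = 305.
Power of the point: PT² = |PO|² − r² = 273, so PT = √273.

√273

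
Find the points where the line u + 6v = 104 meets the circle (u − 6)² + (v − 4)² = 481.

(−10, 19) and (26, 13)

Express v = (104 − u)/6 and substitute into the circle:
37u² − 592u − 9620 = 0  ⟹  u² − 16u − 260 = 0
u = 26 or u = −10, giving (26, 13) and (−10, 19).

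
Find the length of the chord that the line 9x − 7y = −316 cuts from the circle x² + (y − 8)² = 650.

The distance from (0, 8) to the line is 260/√130, and r² = 650.
Half the chord is √(r² − d²) = √(130), so the full chord is 2√130.

2√130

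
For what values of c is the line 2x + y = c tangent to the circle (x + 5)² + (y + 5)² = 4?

c = −15 ± 2√5

The line touches the circle iff its distance from (−5, −5) is 2:
|2·(−5) + 1·(−5) − c| / √5 = 2
|c − (−15)| = 2√5.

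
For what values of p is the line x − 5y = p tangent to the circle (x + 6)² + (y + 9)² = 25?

For a tangent, require d(centre, line) = r = 5.
|1·(−6) − 5·(−9) − p| / √26 = 5
|p − (39)| = 5√26.

p = 39 ± 5√26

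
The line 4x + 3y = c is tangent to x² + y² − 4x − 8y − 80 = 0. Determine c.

Tangency holds when the distance from the centre (2, 4) to the line equals the radius 10:
|4·2 + 3·4 − c| / √25 = 10
|c − (20)| = 10·5, so c = 70 or c = −30.

c = −30 or c = 70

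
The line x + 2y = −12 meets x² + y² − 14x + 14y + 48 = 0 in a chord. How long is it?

Express y = (−12 − x)/2 and substitute into the circle:
5x² − 60x = 0  ⟹  x² − 12x = 0
x = 12 or x = 0, giving (12, −12) and (0, −6).
|(12, −12) − (0, −6)| = √((12)² + (−6)²) = 6√5.

6√5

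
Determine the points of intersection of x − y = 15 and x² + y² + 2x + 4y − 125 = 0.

Substitute y = x − 15:
2x² − 24x + 40 = 0  ⟹  x² − 12x + 20 = 0
x = 10 or x = 2, giving (10, −5) and (2, −13).

(2, −13) and (10, −5)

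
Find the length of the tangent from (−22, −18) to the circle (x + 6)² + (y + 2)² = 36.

The centre is (−6, −2) and r = 6. The square of the distance from P to the centre is 256 + 256 = 512.
The tangent meets the radius at right angles, so tangent² = |PO|² − r² = 512 − 36 = 476.

2√119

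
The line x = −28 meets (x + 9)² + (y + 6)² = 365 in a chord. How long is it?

4

The line gives x = −28. Substituting into the circle:
y² + 12y + 32 = 0
y = −4 or y = −8, giving (−28, −4) and (−28, −8).
Chord length = distance between (−28, −4) and (−28, −8) = √16 = 4.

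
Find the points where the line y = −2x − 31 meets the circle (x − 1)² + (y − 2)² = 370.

(−18, 5) and (−8, −15)

Substitute y = −2x − 31:
5x² + 130x + 720 = 0  ⟹  x² + 26x + 144 = 0
x = −8 or x = −18, giving (−8, −15) and (−18, 5).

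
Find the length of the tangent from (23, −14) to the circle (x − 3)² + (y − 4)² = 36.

With centre O = (3, 4), |OP|² = 724 and r² = 36.
By the tangent–radius right angle, tangent length = √(|PO|² − r²) = √688 = 4√43.

4√43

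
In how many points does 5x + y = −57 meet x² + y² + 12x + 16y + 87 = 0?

Substituting the line into the circle gives 26x² + 502x + 2424 = 0.
Discriminant = (502)² − 4·26·(2424) = −92 < 0.
No real roots: the line does not meet the circle.

0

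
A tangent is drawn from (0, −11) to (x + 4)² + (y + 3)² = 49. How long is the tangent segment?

√31

With centre O = (−4, −3), |OP|² = 80 and r² = 49.
The tangent meets the radius at right angles, so tangent² = |PO|² − r² = 80 − 49 = 31.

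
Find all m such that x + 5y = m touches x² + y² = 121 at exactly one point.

Tangency holds when the distance from the centre (0, 0) to the line equals the radius 11:
|1·0 + 5·0 − m| / √26 = 11
|m| = 11√26.

m = ±11√26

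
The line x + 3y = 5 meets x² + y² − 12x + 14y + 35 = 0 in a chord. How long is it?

The distance from (6, −7) to the line is 20/√10, and r² = 50.
Chord = 2√(r² − d²) = 2·√(10) = 2√10.

2√10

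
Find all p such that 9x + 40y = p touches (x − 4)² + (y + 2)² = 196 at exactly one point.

Tangency holds when the distance from the centre (4, −2) to the line equals the radius 14:
|9·4 + 40·(−2) − p| / √1681 = 14
|p − (−44)| = 14·41, so p = 530 or p = −618.

p = −618 or p = 530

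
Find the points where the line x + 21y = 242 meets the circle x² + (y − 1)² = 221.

(−10, 12) and (11, 11)

Express y = (242 − x)/21 and substitute into the circle:
442x² − 442x − 48620 = 0  ⟹  x² − x − 110 = 0
x = 11 or x = −10, giving (11, 11) and (−10, 12).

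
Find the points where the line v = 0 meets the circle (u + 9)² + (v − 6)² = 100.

(−17, 0) and (−1, 0)

Substitute v = 0:
u² + 18u + 17 = 0
u = −1 or u = −17, giving (−1, 0) and (−17, 0).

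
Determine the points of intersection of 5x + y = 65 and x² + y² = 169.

(12, 5) and (13, 0)

Substitute y = −5x + 65:
26x² − 650x + 4056 = 0  ⟹  x² − 25x + 156 = 0
x = 13 or x = 12, giving (13, 0) and (12, 5).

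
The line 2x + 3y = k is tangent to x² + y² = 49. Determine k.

k = ±7√13

The line touches the circle iff its distance from (0, 0) is 7:
|2·0 + 3·0 − k| / √13 = 7
|k| = 7√13.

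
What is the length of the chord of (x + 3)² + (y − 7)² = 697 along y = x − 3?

35√2

The distance from (−3, 7) to the line is 13/√2, and r² = 697.
Chord = 2√(r² − d²) = 2·√(1225/2) = 35√2.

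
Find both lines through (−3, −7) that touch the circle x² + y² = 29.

A line y − (−7) = m(x − (−3)) is tangent when its distance from (0, 0) is √29:
(3m − (7))² = 29(m² + 1)
10m² + 21m − 10 = 0, so m = −5/2 or m = 2/5.
Through (−3, −7) these give 5x + 2y = −29 and 2x − 5y = 29.

5x + 2y = −29 and 2x − 5y = 29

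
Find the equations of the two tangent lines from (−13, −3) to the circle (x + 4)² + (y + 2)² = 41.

Let a tangent through (−13, −3) have slope m. Its distance from (−4, −2) must equal √41:
(9m − (1))² = 41(m² + 1)
20m² − 9m − 20 = 0, so m = −4/5 or m = 5/4.
With m = −4/5: 4x + 5y = −67. With m = 5/4: 5x − 4y = −53.

4x + 5y = −67 and 5x − 4y = −53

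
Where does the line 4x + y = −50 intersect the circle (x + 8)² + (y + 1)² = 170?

(−15, 10) and (−9, −14)

Substitute y = −4x − 50:
17x² + 408x + 2295 = 0  ⟹  x² + 24x + 135 = 0
x = −9 or x = −15, giving (−9, −14) and (−15, 10).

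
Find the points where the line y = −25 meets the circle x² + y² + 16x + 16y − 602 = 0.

(−29, −25) and (13, −25)

From the line, y = −25. Substituting:
x² + 16x − 377 = 0
x = 13 or x = −29, giving (13, −25) and (−29, −25).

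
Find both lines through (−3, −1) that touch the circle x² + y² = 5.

x + 2y = −5 and 2x − y = −5

Write the tangent as mx − y + (−1 − m·(−3)) = 0 and set its distance from the centre to √5:
[m·(3) − (1)]² = 5(m² + 1)
2m² − 3m − 2 = 0, so m = −1/2 or m = 2.
With m = −1/2: x + 2y = −5. With m = 2: 2x − y = −5.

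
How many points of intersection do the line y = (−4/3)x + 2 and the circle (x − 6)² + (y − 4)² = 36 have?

1

Substituting the line into the circle gives 25x² − 60x + 36 = 0.
Δ = 3600 − 3600 = 0.
A repeated root: the line is tangent.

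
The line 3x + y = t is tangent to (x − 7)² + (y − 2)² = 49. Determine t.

The line touches the circle iff its distance from (7, 2) is 7:
|3·7 + 1·2 − t| / √10 = 7
|t − (23)| = 7√10.

t = 23 ± 7√10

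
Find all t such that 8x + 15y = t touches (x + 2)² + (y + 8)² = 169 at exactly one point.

t = −357 or t = 85

The line touches the circle iff its distance from (−2, −8) is 13:
|8·(−2) + 15·(−8) − t| / √289 = 13
|t − (−136)| = 13·17, so t = 85 or t = −357.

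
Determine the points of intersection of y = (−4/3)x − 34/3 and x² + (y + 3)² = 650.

(−19, 14) and (11, −26)

Express y = (−34 − 4x)/3 and substitute into the circle:
25x² + 200x − 5225 = 0  ⟹  x² + 8x − 209 = 0
x = 11 or x = −19, giving (11, −26) and (−19, 14).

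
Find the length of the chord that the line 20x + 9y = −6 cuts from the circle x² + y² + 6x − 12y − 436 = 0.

The distance from (−3, 6) to the line is 0/√481, and r² = 481.
Chord = 2√(r² − d²) = 2·√(481) = 2√481.

2√481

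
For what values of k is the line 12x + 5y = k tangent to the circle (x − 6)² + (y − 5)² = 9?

k = 58 or k = 136

The line touches the circle iff its distance from (6, 5) is 3:
|12·6 + 5·5 − k| / √169 = 3
|k − (97)| = 3·13, so k = 136 or k = 58.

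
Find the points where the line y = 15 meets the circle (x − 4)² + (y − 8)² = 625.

(−20, 15) and (28, 15)

Substitute y = 15:
x² − 8x − 560 = 0
x = 28 or x = −20, giving (28, 15) and (−20, 15).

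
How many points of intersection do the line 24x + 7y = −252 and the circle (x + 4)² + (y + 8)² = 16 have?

1

Substituting the line into the circle gives 625x² + 9800x + 38416 = 0.
Δ = 96040000 − 96040000 = 0.
A repeated root: the line is tangent.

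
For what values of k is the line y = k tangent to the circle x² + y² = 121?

Tangency holds when the distance from the centre (0, 0) to the line equals the radius 11:
|0·0 + 1·0 − k| / √1 = 11
|k| = 11, so k = 11 or k = −11.

k = −11 or k = 11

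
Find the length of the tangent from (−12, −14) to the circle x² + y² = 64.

With centre O = (0, 0), |OP|² = 340 and r² = 64.
Power of the point: PT² = |PO|² − r² = 276, so PT = 2√69.

2√69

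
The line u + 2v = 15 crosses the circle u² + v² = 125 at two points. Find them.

(−5, 10) and (11, 2)

Express v = (15 − u)/2 and substitute into the circle:
5u² − 30u − 275 = 0  ⟹  u² − 6u − 55 = 0
u = 11 or u = −5, giving (11, 2) and (−5, 10).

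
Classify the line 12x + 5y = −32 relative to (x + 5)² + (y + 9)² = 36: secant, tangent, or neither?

secant

Substituting the line into the circle gives 169x² − 62x − 106 = 0.
Discriminant = (−62)² − 4·169·(−106) = 75500 > 0.
Two real roots: the line is a secant.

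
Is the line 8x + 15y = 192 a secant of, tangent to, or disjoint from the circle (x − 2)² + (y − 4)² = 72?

d² = (8·2 + 15·4 − (192))²/289 = 13456/289; r² = 72.
Since d² < r², the line cuts the circle twice.

secant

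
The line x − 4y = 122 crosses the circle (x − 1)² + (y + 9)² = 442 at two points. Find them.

(2, −30) and (10, −28)

From the line, y = (−122 + x)/4. Substituting:
17x² − 204x + 340 = 0  ⟹  x² − 12x + 20 = 0
x = 10 or x = 2, giving (10, −28) and (2, −30).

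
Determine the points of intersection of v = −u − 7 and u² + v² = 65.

Substitute v = −u − 7:
2u² + 14u − 16 = 0  ⟹  u² + 7u − 8 = 0
u = 1 or u = −8, giving (1, −8) and (−8, 1).

(−8, 1) and (1, −8)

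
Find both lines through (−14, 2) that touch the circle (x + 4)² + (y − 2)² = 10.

Let a tangent through (−14, 2) have slope m. Its distance from (−4, 2) must equal √10:
(10m − (0))² = 10(m² + 1)
9m² − 1 = 0, so m = −1/3 or m = 1/3.
With m = −1/3: x + 3y = −8. With m = 1/3: x − 3y = −20.

x + 3y = −8 and x − 3y = −20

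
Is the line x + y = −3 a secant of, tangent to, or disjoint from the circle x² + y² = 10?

secant

d² = (1·0 + 1·0 − (−3))²/2 = 9/2; r² = 10.
Since d² < r², the line cuts the circle twice.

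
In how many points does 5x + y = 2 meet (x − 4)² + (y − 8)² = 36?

2

Substituting the line into the circle gives 26x² + 52x + 16 = 0.
Discriminant = (52)² − 4·26·(16) = 1040 > 0.
Two real roots: the line is a secant.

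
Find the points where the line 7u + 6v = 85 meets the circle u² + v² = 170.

(1, 13) and (13, −1)

Express v = (85 − 7u)/6 and substitute into the circle:
85u² − 1190u + 1105 = 0  ⟹  u² − 14u + 13 = 0
u = 13 or u = 1, giving (13, −1) and (1, 13).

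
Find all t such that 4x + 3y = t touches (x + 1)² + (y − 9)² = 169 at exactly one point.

t = −42 or t = 88

For a tangent, require d(centre, line) = r = 13.
|4·(−1) + 3·9 − t| / √25 = 13
|t − (23)| = 13·5, so t = 88 or t = −42.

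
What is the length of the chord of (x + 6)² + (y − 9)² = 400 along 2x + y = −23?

16√5

Express y = −2x − 23 and substitute into the circle:
5x² + 140x + 660 = 0  ⟹  x² + 28x + 132 = 0
x = −6 or x = −22, giving (−6, −11) and (−22, 21).
|(−6, −11) − (−22, 21)| = √((16)² + (−32)²) = 16√5.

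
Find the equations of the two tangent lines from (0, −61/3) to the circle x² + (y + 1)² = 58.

Write the tangent as mx − y + (−61/3 − m·(0)) = 0 and set its distance from the centre to √58:
[m·(0) − (58/3)]² = 58(m² + 1)
9m² − 49 = 0, so m = 7/3 or m = −7/3.
Through (0, −61/3) these give 7x − 3y = 61 and 7x + 3y = −61.

7x − 3y = 61 and 7x + 3y = −61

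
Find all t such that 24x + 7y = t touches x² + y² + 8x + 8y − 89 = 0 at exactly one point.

For a tangent, require d(centre, line) = r = 11.
|24·(−4) + 7·(−4) − t| / √625 = 11
|t − (−124)| = 11·25, so t = 151 or t = −399.

t = −399 or t = 151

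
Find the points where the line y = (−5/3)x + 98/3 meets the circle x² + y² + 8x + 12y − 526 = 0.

From the line, y = (98 − 5x)/3. Substituting:
34x² − 1088x + 8398 = 0  ⟹  x² − 32x + 247 = 0
x = 19 or x = 13, giving (19, 1) and (13, 11).

(13, 11) and (19, 1)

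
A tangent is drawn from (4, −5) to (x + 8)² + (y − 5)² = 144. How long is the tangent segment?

10

With centre O = (−8, 5), |OP|² = 244 and r² = 144.
By the tangent–radius right angle, tangent length = √(|PO|² − r²) = √100 = 10.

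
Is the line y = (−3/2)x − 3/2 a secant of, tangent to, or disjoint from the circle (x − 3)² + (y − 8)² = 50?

d² = (3·3 + 2·8 − (−3))²/13 = 784/13; r² = 50.
Since d² > r², the line lies outside the circle.

disjoint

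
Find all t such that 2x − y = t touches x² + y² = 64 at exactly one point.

t = ±8√5

Tangency holds when the distance from the centre (0, 0) to the line equals the radius 8:
|2·0 − 1·0 − t| / √5 = 8
|t| = 8√5.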